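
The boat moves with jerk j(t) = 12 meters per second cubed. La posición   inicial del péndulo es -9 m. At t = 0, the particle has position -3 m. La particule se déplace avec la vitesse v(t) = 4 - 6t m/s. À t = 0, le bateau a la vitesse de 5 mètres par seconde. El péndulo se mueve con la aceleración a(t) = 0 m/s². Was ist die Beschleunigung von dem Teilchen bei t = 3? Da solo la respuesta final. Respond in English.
a(3) = -6.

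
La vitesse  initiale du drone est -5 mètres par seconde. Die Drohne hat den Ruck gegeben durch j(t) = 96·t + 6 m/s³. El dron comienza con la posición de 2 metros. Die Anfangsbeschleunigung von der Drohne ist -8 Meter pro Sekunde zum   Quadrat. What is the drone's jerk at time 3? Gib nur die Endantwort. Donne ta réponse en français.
À t = 3, j = 294.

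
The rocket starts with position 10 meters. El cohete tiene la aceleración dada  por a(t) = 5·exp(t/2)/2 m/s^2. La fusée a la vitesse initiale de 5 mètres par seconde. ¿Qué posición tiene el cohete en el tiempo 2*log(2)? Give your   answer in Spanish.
Partiendo de la aceleración a(t) = 5·exp(t/2)/2, tomamos 2 antiderivadas. La antiderivada de la aceleración, con v(0) = 5, da la velocidad: v(t) = 5·exp(t/2). La antiderivada de la velocidad, con x(0) = 10, da la posición: x(t) = 10·exp(t/2). De la ecuación de la posición x(t) = 10·exp(t/2), sustituimos t = 2*log(2) para obtener x = 20.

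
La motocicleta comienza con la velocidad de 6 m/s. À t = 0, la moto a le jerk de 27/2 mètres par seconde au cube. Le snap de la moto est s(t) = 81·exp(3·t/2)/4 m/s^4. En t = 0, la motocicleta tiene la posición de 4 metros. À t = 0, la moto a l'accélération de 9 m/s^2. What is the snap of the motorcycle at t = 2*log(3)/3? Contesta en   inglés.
From the given snap equation s(t) = 81·exp(3·t/2)/4, we substitute t = 2*log(3)/3 to get s = 243/4.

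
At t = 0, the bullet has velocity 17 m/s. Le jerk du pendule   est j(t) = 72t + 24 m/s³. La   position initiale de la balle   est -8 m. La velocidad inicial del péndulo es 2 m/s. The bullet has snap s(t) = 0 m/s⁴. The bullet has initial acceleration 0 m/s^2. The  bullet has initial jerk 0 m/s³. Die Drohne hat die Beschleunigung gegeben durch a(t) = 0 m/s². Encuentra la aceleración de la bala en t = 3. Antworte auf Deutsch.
Ausgehend von dem Snap s(t) = 0, nehmen wir 2 Integrale. Die Stammfunktion von dem Snap, mit j(0) = 0, ergibt den Ruck: j(t) = 0. Die Stammfunktion von dem Ruck, mit a(0) = 0, ergibt die Beschleunigung: a(t) = 0. Wir haben die Beschleunigung a(t) = 0. Durch Einsetzen von t = 3: a(3) = 0.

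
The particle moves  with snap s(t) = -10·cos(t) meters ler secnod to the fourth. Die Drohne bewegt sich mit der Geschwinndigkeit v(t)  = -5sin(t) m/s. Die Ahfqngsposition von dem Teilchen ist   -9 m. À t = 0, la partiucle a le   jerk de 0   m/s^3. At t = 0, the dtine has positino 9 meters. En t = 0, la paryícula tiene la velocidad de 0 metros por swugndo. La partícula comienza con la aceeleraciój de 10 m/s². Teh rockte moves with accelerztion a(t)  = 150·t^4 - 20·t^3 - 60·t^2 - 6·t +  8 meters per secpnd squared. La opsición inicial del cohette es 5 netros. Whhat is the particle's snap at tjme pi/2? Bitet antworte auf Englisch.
From the given snap equation s(t) = -10·cos(t), we substitute t = pi/2 to get s = 0.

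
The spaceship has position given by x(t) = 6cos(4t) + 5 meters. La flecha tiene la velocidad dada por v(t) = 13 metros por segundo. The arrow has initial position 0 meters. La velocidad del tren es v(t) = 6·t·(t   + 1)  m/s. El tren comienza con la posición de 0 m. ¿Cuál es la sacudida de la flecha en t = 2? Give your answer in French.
Pour résoudre ceci, nous devons prendre 2 dérivées de notre équation de la vitesse v(t) = 13. La dérivée de la vitesse donne l'accélération: a(t) = 0. En dérivant l'accélération, nous obtenons le jerk: j(t) = 0. Nous avons le jerk j(t) = 0. En substituant t = 2: j(2) = 0.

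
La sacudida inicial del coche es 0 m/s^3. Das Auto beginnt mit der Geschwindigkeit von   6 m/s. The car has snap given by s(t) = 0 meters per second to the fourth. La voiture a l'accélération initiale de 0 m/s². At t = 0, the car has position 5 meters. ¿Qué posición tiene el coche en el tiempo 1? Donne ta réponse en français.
Nous devons intégrer notre équation du snap s(t) = 0 4 fois. L'intégrale du snap, avec j(0) = 0, donne le jerk: j(t) = 0. En intégrant le jerk et en utilisant la condition initiale a(0) = 0, nous obtenons a(t) = 0. En intégrant l'accélération et en utilisant la condition initiale v(0) = 6, nous obtenons v(t) = 6. L'intégrale de la vitesse, avec x(0) = 5, donne la position: x(t) = 6·t + 5. En utilisant x(t) = 6·t + 5 et en substituant t = 1, nous trouvons x = 11.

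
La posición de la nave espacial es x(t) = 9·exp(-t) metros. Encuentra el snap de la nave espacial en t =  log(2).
Para resolver esto, necesitamos tomar 4 derivadas de nuestra ecuación de la posición x(t) = 9·exp(-t). Tomando d/dt de x(t), encontramos v(t) = -9·exp(-t). La derivada de la velocidad da la aceleración: a(t) = 9·exp(-t). Derivando la aceleración, obtenemos la sacudida: j(t) = -9·exp(-t). Tomando d/dt de j(t), encontramos s(t) = 9·exp(-t). Tenemos el snap s(t) = 9·exp(-t). Sustituyendo t = log(2): s(log(2)) = 9/2.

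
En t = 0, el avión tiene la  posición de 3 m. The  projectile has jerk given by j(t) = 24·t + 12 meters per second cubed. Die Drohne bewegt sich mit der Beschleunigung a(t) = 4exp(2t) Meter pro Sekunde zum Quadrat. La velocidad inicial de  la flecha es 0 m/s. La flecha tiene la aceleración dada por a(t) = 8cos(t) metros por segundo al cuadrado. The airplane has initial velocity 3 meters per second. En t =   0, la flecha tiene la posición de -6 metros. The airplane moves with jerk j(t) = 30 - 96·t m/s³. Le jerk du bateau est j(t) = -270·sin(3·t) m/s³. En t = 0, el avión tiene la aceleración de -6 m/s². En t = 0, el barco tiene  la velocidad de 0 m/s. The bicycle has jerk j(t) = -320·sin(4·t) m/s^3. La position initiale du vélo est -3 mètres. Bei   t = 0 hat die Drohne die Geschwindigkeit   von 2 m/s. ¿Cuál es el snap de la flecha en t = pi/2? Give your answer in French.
Nous devons dériver notre équation de l'accélération a(t) = 8·cos(t) 2 fois. En prenant d/dt de a(t), nous trouvons j(t) = -8·sin(t). En prenant d/dt de j(t), nous trouvons s(t) = -8·cos(t). En utilisant s(t) = -8·cos(t) et en substituant t = pi/2, nous trouvons s = 0.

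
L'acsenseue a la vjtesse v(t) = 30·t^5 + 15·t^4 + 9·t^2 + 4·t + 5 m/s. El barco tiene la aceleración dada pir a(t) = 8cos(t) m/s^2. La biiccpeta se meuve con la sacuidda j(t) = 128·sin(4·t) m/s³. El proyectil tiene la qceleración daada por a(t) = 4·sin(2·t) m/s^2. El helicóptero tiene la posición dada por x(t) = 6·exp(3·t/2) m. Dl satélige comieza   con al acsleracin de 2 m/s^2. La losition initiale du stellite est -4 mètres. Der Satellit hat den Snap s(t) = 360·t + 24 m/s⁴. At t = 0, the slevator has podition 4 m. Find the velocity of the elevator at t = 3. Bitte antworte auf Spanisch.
Tenemos la velocidad v(t) = 30·t^5 + 15·t^4 + 9·t^2 + 4·t + 5. Sustituyendo t = 3: v(3) = 8603.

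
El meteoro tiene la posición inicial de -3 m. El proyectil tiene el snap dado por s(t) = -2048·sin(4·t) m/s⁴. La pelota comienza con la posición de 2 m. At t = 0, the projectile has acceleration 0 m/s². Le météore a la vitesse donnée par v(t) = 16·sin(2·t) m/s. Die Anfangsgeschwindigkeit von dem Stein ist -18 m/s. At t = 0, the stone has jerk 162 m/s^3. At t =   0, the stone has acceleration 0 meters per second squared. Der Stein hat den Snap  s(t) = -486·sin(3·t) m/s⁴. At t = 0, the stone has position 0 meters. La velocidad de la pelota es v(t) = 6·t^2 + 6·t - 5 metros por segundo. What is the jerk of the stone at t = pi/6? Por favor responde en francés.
Nous devons intégrer notre équation du snap s(t) = -486·sin(3·t) 1 fois. La primitive du snap est le jerk. En utilisant j(0) = 162, nous obtenons j(t) = 162·cos(3·t). Nous avons le jerk j(t) = 162·cos(3·t). En substituant t = pi/6: j(pi/6) = 0.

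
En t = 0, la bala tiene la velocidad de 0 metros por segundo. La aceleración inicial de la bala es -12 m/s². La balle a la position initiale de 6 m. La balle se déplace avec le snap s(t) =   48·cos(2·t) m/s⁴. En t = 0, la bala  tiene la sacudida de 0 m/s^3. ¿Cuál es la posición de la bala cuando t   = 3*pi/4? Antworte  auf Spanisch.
Para resolver esto, necesitamos tomar 4 antiderivadas de nuestra ecuación del snap s(t) = 48·cos(2·t). Integrando el snap y usando la condición inicial j(0) = 0, obtenemos j(t) = 24·sin(2·t). Tomando ∫j(t)dt y aplicando a(0) = -12, encontramos a(t) = -12·cos(2·t). La integral de la aceleración es la velocidad. Usando v(0) = 0, obtenemos v(t) = -6·sin(2·t). La antiderivada de la velocidad es la posición. Usando x(0) = 6, obtenemos x(t) = 3·cos(2·t) + 3. Usando x(t) = 3·cos(2·t) + 3 y sustituyendo t = 3*pi/4, encontramos x = 3.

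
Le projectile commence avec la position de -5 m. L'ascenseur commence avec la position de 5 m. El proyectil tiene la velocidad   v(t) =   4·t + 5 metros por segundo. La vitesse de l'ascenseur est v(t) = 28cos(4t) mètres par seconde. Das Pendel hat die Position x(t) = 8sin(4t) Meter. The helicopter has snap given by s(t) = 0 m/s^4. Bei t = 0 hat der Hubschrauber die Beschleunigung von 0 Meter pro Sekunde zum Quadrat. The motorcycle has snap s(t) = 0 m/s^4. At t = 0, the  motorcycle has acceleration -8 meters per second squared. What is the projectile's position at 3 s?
To solve this, we need to take 1 antiderivative of our velocity equation v(t) = 4·t + 5. Taking ∫v(t)dt and applying x(0) = -5, we find x(t) = 2·t^2 + 5·t - 5. From the given position equation x(t) = 2·t^2 + 5·t - 5, we substitute t = 3 to get x = 28.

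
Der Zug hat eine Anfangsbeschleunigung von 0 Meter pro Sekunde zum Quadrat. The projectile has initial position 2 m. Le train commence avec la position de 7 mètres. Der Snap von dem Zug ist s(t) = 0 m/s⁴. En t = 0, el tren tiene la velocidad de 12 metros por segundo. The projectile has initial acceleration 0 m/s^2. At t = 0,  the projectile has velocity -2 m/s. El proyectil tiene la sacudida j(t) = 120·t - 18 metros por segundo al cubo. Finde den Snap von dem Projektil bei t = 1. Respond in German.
Um dies zu lösen, müssen wir 1 Ableitung unserer Gleichung für den Ruck j(t) = 120·t - 18 nehmen. Die Ableitung von dem Ruck ergibt den Snap: s(t) = 120. Wir haben den Snap s(t) = 120. Durch Einsetzen von t = 1: s(1) = 120.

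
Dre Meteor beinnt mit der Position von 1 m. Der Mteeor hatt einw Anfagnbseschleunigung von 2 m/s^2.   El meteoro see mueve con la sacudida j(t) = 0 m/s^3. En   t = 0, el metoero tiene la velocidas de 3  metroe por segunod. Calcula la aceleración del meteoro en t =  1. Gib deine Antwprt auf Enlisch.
We must find the antiderivative of our jerk equation j(t) = 0 1 time. The integral of jerk, with a(0) = 2, gives acceleration: a(t) = 2. From the given acceleration equation a(t) = 2, we substitute t = 1 to get a = 2.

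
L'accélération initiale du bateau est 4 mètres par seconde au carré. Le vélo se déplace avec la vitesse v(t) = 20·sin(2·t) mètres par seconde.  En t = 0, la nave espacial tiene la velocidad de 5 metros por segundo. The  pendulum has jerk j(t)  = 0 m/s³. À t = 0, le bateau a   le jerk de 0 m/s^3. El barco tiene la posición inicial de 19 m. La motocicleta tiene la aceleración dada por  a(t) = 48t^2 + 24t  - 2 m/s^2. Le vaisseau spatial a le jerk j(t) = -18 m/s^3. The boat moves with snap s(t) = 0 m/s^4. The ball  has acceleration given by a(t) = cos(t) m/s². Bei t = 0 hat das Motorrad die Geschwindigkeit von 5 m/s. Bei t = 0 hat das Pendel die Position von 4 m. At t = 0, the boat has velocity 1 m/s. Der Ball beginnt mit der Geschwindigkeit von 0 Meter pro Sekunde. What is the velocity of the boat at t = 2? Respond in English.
We must find the antiderivative of our snap equation s(t) = 0 3 times. The antiderivative of snap, with j(0) = 0, gives jerk: j(t) = 0. The integral of jerk, with a(0) = 4, gives acceleration: a(t) = 4. Taking ∫a(t)dt and applying v(0) = 1, we find v(t) = 4·t + 1. Using v(t) = 4·t + 1 and substituting t = 2, we find v = 9.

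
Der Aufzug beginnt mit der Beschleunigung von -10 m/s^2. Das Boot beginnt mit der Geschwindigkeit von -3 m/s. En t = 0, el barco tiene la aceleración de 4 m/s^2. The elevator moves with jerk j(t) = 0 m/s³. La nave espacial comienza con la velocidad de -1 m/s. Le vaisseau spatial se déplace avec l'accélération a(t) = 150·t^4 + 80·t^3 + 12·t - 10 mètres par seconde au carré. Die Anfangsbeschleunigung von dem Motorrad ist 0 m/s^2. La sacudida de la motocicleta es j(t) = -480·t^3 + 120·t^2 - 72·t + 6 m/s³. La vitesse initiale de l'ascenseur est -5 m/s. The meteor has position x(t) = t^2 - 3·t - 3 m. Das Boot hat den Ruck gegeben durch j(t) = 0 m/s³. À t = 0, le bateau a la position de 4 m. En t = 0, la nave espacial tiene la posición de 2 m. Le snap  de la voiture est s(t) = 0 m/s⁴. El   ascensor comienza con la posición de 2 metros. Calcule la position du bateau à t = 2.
Nous devons trouver l'intégrale de notre équation du jerk j(t) = 0 3 fois. En prenant ∫j(t)dt et en appliquant a(0) = 4, nous trouvons a(t) = 4. En intégrant l'accélération et en utilisant la condition initiale v(0) = -3, nous obtenons v(t) = 4·t - 3. En prenant ∫v(t)dt et en appliquant x(0) = 4, nous trouvons x(t) = 2·t^2 - 3·t + 4. En utilisant x(t) = 2·t^2 - 3·t + 4 et en substituant t = 2, nous trouvons x = 6.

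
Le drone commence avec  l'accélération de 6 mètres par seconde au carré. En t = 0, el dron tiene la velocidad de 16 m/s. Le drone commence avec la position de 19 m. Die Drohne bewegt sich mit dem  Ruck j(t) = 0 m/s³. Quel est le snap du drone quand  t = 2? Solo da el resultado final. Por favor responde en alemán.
s(2) = 0.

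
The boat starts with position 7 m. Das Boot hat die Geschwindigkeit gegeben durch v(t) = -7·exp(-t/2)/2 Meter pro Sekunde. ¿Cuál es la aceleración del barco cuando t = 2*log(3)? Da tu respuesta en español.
Partiendo de la velocidad v(t) = -7·exp(-t/2)/2, tomamos 1 derivada. Derivando la velocidad, obtenemos la aceleración: a(t) = 7·exp(-t/2)/4. Tenemos la aceleración a(t) = 7·exp(-t/2)/4. Sustituyendo t = 2*log(3): a(2*log(3)) = 7/12.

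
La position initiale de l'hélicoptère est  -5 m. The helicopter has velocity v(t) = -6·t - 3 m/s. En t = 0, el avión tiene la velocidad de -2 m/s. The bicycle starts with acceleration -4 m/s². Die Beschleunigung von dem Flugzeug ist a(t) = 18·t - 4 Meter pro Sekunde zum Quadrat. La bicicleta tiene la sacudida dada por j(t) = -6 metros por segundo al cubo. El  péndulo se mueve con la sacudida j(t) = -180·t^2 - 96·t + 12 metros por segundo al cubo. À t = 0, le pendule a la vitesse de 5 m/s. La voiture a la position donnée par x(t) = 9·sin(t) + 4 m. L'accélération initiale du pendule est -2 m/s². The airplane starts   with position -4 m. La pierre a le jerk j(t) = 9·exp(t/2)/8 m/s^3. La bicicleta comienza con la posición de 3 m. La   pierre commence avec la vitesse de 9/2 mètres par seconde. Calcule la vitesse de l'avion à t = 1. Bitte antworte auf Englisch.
We must find the antiderivative of our acceleration equation a(t) = 18·t - 4 1 time. Taking ∫a(t)dt and applying v(0) = -2, we find v(t) = 9·t^2 - 4·t - 2. From the given velocity equation v(t) = 9·t^2 - 4·t - 2, we substitute t = 1 to get v = 3.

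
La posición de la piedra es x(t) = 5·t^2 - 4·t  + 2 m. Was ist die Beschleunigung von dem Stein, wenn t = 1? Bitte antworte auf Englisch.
We must differentiate our position equation x(t) = 5·t^2 - 4·t + 2 2 times. Differentiating position, we get velocity: v(t) = 10·t - 4. Differentiating velocity, we get acceleration: a(t) = 10. Using a(t) = 10 and substituting t = 1, we find a = 10.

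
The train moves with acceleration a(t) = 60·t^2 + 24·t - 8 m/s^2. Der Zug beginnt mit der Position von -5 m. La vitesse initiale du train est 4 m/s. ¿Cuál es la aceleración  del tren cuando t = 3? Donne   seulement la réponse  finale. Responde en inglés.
The acceleration at t = 3 is a = 604.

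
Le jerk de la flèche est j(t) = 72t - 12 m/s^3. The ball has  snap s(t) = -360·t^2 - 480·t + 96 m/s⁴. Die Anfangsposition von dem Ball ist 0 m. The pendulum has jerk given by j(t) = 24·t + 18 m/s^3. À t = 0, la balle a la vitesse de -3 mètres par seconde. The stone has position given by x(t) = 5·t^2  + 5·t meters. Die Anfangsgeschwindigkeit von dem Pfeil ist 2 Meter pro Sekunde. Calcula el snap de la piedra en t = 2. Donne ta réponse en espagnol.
Para resolver esto, necesitamos tomar 4 derivadas de nuestra ecuación de la posición x(t) = 5·t^2 + 5·t. Tomando d/dt de x(t), encontramos v(t) = 10·t + 5. La derivada de la velocidad da la aceleración: a(t) = 10. Tomando d/dt de a(t), encontramos j(t) = 0. Derivando la sacudida, obtenemos el snap: s(t) = 0. Tenemos el snap s(t) = 0. Sustituyendo t = 2: s(2) = 0.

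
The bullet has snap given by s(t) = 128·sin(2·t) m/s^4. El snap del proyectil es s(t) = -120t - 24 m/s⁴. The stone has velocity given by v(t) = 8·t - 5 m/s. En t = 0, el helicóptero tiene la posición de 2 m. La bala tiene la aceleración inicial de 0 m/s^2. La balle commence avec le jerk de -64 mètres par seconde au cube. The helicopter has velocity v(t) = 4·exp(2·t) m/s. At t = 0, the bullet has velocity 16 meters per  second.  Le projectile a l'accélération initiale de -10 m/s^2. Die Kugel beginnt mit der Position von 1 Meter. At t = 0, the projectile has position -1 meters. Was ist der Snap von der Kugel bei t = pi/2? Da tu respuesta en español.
De la ecuación del snap s(t) = 128·sin(2·t), sustituimos t = pi/2 para obtener s = 0.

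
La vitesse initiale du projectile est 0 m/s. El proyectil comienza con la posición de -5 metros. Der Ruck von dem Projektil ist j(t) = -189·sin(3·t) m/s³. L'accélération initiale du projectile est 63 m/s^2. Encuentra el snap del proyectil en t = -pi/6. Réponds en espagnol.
Partiendo de la sacudida j(t) = -189·sin(3·t), tomamos 1 derivada. La derivada de la sacudida da el snap: s(t) = -567·cos(3·t). Tenemos el snap s(t) = -567·cos(3·t). Sustituyendo t = -pi/6: s(-pi/6) = 0.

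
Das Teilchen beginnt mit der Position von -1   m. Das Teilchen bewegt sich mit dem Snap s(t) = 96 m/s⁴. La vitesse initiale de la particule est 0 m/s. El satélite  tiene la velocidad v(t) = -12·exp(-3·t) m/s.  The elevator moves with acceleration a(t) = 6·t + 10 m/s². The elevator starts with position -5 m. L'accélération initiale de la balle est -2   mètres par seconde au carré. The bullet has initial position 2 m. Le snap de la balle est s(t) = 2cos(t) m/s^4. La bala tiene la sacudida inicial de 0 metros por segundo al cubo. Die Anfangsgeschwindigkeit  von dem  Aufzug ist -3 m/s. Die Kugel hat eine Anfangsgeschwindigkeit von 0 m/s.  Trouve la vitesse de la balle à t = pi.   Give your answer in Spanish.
Necesitamos integrar nuestra ecuación del snap s(t) = 2·cos(t) 3 veces. Tomando ∫s(t)dt y aplicando j(0) = 0, encontramos j(t) = 2·sin(t). Tomando ∫j(t)dt y aplicando a(0) = -2, encontramos a(t) = -2·cos(t). Integrando la aceleración y usando la condición inicial v(0) = 0, obtenemos v(t) = -2·sin(t). Tenemos la velocidad v(t) = -2·sin(t). Sustituyendo t = pi: v(pi) = 0.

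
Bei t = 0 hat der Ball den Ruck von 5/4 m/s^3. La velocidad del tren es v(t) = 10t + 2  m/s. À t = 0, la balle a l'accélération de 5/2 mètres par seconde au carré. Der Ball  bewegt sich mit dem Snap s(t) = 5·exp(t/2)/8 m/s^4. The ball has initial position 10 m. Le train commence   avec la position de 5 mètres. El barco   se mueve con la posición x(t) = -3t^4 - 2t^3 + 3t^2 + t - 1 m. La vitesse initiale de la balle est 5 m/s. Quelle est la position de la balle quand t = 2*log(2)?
En partant du snap s(t) = 5·exp(t/2)/8, nous prenons 4 primitives. En prenant ∫s(t)dt et en appliquant j(0) = 5/4, nous trouvons j(t) = 5·exp(t/2)/4. En intégrant le jerk et en utilisant la condition initiale a(0) = 5/2, nous obtenons a(t) = 5·exp(t/2)/2. La primitive de l'accélération, avec v(0) = 5, donne la vitesse: v(t) = 5·exp(t/2). En intégrant la vitesse et en utilisant la condition initiale x(0) = 10, nous obtenons x(t) = 10·exp(t/2). De l'équation de la position x(t) = 10·exp(t/2), nous substituons t = 2*log(2) pour obtenir x = 20.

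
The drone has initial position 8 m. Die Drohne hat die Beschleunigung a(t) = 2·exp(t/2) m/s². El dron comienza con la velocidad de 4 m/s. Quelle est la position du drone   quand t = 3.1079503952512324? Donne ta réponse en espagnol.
Debemos encontrar la integral de nuestra ecuación de la aceleración a(t) = 2·exp(t/2) 2 veces. La integral de la aceleración es la velocidad. Usando v(0) = 4, obtenemos v(t) = 4·exp(t/2). La antiderivada de la velocidad, con x(0) = 8, da la posición: x(t) = 8·exp(t/2). De la ecuación de la posición x(t) = 8·exp(t/2), sustituimos t = 3.1079503952512324 para obtener x = 37.8418918626995.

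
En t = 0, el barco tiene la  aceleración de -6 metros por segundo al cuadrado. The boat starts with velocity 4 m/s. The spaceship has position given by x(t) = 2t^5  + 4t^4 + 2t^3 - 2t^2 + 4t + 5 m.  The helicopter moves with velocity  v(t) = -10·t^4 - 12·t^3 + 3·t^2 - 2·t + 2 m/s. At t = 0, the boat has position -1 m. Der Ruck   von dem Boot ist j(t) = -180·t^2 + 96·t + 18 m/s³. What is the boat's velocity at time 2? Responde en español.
Debemos encontrar la integral de nuestra ecuación de la sacudida j(t) = -180·t^2 + 96·t + 18 2 veces. Tomando ∫j(t)dt y aplicando a(0) = -6, encontramos a(t) = -60·t^3 + 48·t^2 + 18·t - 6. La antiderivada de la aceleración, con v(0) = 4, da la velocidad: v(t) = -15·t^4 + 16·t^3 + 9·t^2 - 6·t + 4. Tenemos la velocidad v(t) = -15·t^4 + 16·t^3 + 9·t^2 - 6·t + 4. Sustituyendo t = 2: v(2) = -84.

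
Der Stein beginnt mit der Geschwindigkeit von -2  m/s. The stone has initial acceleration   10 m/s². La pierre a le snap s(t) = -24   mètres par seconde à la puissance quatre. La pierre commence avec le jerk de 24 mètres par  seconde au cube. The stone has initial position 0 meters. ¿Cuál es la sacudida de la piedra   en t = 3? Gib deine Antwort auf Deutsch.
Wir müssen unsere Gleichung für den Snap s(t) = -24 1-mal integrieren. Die Stammfunktion von dem Snap ist der Ruck. Mit j(0) = 24 erhalten wir j(t) = 24 - 24·t. Aus der Gleichung für den Ruck j(t) = 24 - 24·t, setzen wir t = 3 ein und erhalten j = -48.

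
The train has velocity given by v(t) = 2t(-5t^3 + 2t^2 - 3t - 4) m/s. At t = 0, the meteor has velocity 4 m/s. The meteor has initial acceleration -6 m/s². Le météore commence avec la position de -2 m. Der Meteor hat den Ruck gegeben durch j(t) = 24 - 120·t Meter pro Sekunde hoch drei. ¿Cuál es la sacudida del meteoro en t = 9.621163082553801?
De la ecuación de la sacudida j(t) = 24 - 120·t, sustituimos t = 9.621163082553801 para obtener j = -1130.53956990646.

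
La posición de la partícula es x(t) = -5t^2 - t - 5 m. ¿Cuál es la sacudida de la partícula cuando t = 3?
Partiendo de la posición x(t) = -5·t^2 - t - 5, tomamos 3 derivadas. La derivada de la posición da la velocidad: v(t) = -10·t - 1. La derivada de la velocidad da la aceleración: a(t) = -10. Derivando la aceleración, obtenemos la sacudida: j(t) = 0. Tenemos la sacudida j(t) = 0. Sustituyendo t = 3: j(3) = 0.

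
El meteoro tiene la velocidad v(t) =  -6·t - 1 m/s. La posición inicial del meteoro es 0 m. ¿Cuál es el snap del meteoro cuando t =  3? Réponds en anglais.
To solve this, we need to take 3 derivatives of our velocity equation v(t) = -6·t - 1. Differentiating velocity, we get acceleration: a(t) = -6. Taking d/dt of a(t), we find j(t) = 0. Differentiating jerk, we get snap: s(t) = 0. Using s(t) = 0 and substituting t = 3, we find s = 0.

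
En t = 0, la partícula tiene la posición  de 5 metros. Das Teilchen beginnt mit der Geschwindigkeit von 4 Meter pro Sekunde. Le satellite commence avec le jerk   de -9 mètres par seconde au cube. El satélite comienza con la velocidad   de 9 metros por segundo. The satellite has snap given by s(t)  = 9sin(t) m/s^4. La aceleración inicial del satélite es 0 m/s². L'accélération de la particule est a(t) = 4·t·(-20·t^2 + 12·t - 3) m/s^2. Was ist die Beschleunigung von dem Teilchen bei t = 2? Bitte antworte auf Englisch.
We have acceleration a(t) = 4·t·(-20·t^2 + 12·t - 3). Substituting t = 2: a(2) = -472.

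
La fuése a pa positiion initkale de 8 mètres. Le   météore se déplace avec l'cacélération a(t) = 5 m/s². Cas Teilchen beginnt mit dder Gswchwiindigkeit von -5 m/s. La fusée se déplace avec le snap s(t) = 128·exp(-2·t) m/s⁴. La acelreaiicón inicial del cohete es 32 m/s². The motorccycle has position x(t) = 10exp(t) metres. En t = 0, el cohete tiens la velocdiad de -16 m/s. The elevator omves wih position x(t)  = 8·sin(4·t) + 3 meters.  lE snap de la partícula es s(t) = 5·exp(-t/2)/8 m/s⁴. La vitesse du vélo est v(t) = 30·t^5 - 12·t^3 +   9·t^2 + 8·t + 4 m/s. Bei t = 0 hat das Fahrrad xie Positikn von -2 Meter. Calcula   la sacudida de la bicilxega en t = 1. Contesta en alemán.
Ausgehend von der Geschwindigkeit v(t) = 30·t^5 - 12·t^3 + 9·t^2 + 8·t + 4, nehmen wir 2 Ableitungen. Mit d/dt von v(t) finden wir a(t) = 150·t^4 - 36·t^2 + 18·t + 8. Mit d/dt von a(t) finden wir j(t) = 600·t^3 - 72·t + 18. Wir haben den Ruck j(t) = 600·t^3 - 72·t + 18. Durch Einsetzen von t = 1: j(1) = 546.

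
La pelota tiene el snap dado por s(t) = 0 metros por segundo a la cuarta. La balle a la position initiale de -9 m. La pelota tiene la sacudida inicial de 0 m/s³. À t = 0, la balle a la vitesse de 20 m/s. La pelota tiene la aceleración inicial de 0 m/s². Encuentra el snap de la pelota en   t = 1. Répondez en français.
Nous avons le snap s(t) = 0. En substituant t = 1: s(1) = 0.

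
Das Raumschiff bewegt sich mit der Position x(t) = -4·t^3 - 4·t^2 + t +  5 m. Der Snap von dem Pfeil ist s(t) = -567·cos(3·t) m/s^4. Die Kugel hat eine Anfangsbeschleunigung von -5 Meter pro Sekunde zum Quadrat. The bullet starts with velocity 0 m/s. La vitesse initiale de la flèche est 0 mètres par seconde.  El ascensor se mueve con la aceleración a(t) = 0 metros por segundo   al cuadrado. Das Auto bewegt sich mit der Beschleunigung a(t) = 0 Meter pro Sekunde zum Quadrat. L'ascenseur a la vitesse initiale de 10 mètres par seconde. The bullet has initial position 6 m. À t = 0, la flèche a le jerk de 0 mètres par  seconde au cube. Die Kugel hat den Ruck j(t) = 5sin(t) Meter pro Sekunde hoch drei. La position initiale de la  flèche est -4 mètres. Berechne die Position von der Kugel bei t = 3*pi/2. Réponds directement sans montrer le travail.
Bei t = 3*pi/2, x = 1.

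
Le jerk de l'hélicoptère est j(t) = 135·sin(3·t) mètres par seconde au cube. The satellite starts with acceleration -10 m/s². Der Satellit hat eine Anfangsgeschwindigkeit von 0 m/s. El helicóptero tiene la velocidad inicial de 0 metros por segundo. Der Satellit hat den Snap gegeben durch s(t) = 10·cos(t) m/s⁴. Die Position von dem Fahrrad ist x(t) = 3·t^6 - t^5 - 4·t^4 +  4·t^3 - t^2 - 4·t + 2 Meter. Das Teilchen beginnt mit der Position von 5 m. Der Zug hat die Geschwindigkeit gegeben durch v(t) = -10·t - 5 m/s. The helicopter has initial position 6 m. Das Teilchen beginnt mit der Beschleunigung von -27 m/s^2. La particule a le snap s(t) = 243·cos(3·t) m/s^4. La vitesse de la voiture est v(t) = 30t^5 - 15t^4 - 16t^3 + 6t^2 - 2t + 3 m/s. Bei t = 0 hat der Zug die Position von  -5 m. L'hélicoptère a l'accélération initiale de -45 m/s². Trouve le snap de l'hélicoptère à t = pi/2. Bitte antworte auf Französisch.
Pour résoudre ceci, nous devons prendre 1 dérivée de notre équation du jerk j(t) = 135·sin(3·t). En prenant d/dt de j(t), nous trouvons s(t) = 405·cos(3·t). En utilisant s(t) = 405·cos(3·t) et en substituant t = pi/2, nous trouvons s = 0.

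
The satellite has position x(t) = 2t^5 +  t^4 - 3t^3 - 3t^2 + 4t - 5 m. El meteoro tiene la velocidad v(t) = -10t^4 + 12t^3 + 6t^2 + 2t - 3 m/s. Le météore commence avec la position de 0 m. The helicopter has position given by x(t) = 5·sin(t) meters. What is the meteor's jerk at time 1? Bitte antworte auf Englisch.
To solve this, we need to take 2 derivatives of our velocity equation v(t) = -10·t^4 + 12·t^3 + 6·t^2 + 2·t - 3. The derivative of velocity gives acceleration: a(t) = -40·t^3 + 36·t^2 + 12·t + 2. The derivative of acceleration gives jerk: j(t) = -120·t^2 + 72·t + 12. We have jerk j(t) = -120·t^2 + 72·t + 12. Substituting t = 1: j(1) = -36.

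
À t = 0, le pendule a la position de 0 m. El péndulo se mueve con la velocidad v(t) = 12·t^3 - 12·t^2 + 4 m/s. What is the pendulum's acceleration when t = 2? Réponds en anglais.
We must differentiate our velocity equation v(t) = 12·t^3 - 12·t^2 + 4 1 time. Differentiating velocity, we get acceleration: a(t) = 36·t^2 - 24·t. Using a(t) = 36·t^2 - 24·t and substituting t = 2, we find a = 96.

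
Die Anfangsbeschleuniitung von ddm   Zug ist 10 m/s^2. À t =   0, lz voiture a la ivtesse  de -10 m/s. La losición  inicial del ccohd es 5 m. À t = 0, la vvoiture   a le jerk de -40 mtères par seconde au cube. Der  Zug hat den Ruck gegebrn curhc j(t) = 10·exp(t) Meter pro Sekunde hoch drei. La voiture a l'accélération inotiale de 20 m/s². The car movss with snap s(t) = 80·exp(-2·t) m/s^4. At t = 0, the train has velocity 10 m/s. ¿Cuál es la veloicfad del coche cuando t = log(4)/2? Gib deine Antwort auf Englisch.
To find the answer, we compute 3 antiderivatives of s(t) = 80·exp(-2·t). Integrating snap and using the initial condition j(0) = -40, we get j(t) = -40·exp(-2·t). Finding the integral of j(t) and using a(0) = 20: a(t) = 20·exp(-2·t). The antiderivative of acceleration is velocity. Using v(0) = -10, we get v(t) = -10·exp(-2·t). Using v(t) = -10·exp(-2·t) and substituting t = log(4)/2, we find v = -5/2.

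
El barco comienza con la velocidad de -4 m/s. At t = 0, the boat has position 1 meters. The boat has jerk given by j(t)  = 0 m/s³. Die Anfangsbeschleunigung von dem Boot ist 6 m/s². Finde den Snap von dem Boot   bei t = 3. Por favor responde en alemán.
Wir müssen unsere Gleichung für den Ruck j(t) = 0 1-mal ableiten. Mit d/dt von j(t) finden wir s(t) = 0. Wir haben den Snap s(t) = 0. Durch Einsetzen von t = 3: s(3) = 0.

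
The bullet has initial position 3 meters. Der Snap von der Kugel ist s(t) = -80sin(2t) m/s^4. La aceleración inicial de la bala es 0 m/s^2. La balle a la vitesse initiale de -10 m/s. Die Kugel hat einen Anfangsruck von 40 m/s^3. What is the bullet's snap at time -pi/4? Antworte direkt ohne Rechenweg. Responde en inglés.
s(-pi/4) = 80.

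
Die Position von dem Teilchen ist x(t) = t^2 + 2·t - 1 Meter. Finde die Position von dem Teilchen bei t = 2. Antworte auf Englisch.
From the given position equation x(t) = t^2 + 2·t - 1, we substitute t = 2 to get x = 7.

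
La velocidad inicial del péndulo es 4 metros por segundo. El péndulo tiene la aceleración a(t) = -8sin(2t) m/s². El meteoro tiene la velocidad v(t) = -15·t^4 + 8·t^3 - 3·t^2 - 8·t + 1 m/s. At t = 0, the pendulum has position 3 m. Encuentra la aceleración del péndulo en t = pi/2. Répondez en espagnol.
Usando a(t) = -8·sin(2·t) y sustituyendo t = pi/2, encontramos a = 0.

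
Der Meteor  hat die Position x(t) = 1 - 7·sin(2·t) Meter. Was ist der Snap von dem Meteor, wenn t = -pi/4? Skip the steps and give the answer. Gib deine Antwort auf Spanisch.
En t = -pi/4, s = 112.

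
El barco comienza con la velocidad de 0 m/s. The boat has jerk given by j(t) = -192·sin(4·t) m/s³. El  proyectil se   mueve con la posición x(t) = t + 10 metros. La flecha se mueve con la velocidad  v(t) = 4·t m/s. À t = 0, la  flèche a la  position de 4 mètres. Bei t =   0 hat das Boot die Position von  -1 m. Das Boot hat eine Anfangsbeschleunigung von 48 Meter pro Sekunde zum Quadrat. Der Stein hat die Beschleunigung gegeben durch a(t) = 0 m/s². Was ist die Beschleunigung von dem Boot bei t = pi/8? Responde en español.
Partiendo de la sacudida j(t) = -192·sin(4·t), tomamos 1 antiderivada. La integral de la sacudida es la aceleración. Usando a(0) = 48, obtenemos a(t) = 48·cos(4·t). Usando a(t) = 48·cos(4·t) y sustituyendo t = pi/8, encontramos a = 0.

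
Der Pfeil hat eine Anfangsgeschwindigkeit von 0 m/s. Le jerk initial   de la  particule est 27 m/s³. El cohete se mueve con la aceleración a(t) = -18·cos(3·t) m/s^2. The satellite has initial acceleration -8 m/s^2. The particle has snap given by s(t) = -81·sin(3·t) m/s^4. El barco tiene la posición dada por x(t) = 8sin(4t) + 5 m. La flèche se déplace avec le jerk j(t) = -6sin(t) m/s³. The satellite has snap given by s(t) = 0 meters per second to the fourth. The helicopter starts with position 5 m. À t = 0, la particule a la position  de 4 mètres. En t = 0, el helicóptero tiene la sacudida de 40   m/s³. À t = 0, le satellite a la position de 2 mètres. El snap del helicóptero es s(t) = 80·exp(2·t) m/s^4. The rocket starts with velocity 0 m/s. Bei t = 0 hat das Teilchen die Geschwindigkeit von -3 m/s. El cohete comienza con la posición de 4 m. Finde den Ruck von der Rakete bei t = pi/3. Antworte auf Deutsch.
Ausgehend von der Beschleunigung a(t) = -18·cos(3·t), nehmen wir 1 Ableitung. Die Ableitung von der Beschleunigung ergibt den Ruck: j(t) = 54·sin(3·t). Wir haben den Ruck j(t) = 54·sin(3·t). Durch Einsetzen von t = pi/3: j(pi/3) = 0.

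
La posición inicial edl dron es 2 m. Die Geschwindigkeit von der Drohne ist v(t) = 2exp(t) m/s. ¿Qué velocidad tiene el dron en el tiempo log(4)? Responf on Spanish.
Tenemos la velocidad v(t) = 2·exp(t). Sustituyendo t = log(4): v(log(4)) = 8.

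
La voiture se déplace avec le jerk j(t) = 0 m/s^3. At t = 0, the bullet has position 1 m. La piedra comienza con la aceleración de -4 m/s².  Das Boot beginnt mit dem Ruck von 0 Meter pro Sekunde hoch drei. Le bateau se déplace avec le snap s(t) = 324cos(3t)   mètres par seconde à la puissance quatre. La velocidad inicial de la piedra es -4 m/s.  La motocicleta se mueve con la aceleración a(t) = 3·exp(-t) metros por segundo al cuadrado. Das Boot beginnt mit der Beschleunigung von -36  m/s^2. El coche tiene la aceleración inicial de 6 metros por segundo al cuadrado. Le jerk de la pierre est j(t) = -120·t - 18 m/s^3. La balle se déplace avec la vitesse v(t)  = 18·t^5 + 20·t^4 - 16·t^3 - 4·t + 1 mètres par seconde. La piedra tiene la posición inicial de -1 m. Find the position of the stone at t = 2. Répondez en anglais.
Starting from jerk j(t) = -120·t - 18, we take 3 antiderivatives. The antiderivative of jerk is acceleration. Using a(0) = -4, we get a(t) = -60·t^2 - 18·t - 4. The antiderivative of acceleration is velocity. Using v(0) = -4, we get v(t) = -20·t^3 - 9·t^2 - 4·t - 4. The antiderivative of velocity, with x(0) = -1, gives position: x(t) = -5·t^4 - 3·t^3 - 2·t^2 - 4·t - 1. From the given position equation x(t) = -5·t^4 - 3·t^3 - 2·t^2 - 4·t - 1, we substitute t = 2 to get x = -121.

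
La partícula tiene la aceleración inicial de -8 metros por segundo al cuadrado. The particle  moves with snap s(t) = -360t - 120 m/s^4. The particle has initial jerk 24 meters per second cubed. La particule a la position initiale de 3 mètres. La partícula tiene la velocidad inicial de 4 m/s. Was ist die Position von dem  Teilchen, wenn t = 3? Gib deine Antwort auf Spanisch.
Para resolver esto, necesitamos tomar 4 antiderivadas de nuestra ecuación del snap s(t) = -360·t - 120. Tomando ∫s(t)dt y aplicando j(0) = 24, encontramos j(t) = -180·t^2 - 120·t + 24. Integrando la sacudida y usando la condición inicial a(0) = -8, obtenemos a(t) = -60·t^3 - 60·t^2 + 24·t - 8. La antiderivada de la aceleración es la velocidad. Usando v(0) = 4, obtenemos v(t) = -15·t^4 - 20·t^3 + 12·t^2 - 8·t + 4. La antiderivada de la velocidad es la posición. Usando x(0) = 3, obtenemos x(t) = -3·t^5 - 5·t^4 + 4·t^3 - 4·t^2 + 4·t + 3. De la ecuación de la posición x(t) = -3·t^5 - 5·t^4 + 4·t^3 - 4·t^2 + 4·t + 3, sustituimos t = 3 para obtener x = -1047.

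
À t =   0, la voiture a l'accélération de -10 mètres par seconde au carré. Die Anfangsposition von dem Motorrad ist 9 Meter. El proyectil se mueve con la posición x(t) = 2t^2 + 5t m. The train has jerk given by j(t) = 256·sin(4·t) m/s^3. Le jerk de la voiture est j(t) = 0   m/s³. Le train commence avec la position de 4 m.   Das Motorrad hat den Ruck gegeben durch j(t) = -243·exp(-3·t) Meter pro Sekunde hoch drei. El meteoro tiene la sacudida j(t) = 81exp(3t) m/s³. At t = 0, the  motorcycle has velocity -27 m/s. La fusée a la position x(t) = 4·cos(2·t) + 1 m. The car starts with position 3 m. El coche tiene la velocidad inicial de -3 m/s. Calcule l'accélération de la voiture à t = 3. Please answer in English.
To solve this, we need to take 1 integral of our jerk equation j(t) = 0. Taking ∫j(t)dt and applying a(0) = -10, we find a(t) = -10. From the given acceleration equation a(t) = -10, we substitute t = 3 to get a = -10.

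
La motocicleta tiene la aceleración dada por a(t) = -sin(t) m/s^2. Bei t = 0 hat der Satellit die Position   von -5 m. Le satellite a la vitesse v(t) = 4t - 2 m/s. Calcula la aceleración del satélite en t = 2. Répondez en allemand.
Ausgehend von der Geschwindigkeit v(t) = 4·t - 2, nehmen wir 1 Ableitung. Die Ableitung von der Geschwindigkeit ergibt die Beschleunigung: a(t) = 4. Aus der Gleichung für die Beschleunigung a(t) = 4, setzen wir t = 2 ein und erhalten a = 4.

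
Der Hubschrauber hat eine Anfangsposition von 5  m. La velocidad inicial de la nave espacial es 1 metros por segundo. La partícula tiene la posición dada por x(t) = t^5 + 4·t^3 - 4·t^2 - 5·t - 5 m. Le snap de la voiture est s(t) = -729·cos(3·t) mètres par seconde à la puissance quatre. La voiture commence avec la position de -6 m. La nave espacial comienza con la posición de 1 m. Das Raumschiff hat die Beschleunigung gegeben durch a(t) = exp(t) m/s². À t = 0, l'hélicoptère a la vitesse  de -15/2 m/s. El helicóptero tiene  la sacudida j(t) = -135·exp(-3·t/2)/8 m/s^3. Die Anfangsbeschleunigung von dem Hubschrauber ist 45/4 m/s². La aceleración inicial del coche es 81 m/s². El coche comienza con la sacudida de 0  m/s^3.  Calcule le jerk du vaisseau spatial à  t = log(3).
En partant de l'accélération a(t) = exp(t), nous prenons 1 dérivée. En prenant d/dt de a(t), nous trouvons j(t) = exp(t). Nous avons le jerk j(t) = exp(t). En substituant t = log(3): j(log(3)) = 3.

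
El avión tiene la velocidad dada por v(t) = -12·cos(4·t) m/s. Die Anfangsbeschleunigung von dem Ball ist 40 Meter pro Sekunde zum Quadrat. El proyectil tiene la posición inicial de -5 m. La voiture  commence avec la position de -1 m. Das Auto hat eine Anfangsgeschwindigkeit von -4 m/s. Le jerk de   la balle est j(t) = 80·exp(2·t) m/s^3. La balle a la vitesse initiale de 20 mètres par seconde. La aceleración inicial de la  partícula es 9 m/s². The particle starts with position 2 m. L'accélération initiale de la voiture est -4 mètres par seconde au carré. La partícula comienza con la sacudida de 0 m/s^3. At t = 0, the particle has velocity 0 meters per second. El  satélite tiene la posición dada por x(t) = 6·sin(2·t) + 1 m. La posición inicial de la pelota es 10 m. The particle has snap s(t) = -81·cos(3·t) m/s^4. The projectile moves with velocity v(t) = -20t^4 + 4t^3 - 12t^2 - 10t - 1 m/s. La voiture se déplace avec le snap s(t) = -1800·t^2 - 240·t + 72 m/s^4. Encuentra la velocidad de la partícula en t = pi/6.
Debemos encontrar la integral de nuestra ecuación del snap s(t) = -81·cos(3·t) 3 veces. La integral del snap es la sacudida. Usando j(0) = 0, obtenemos j(t) = -27·sin(3·t). Tomando ∫j(t)dt y aplicando a(0) = 9, encontramos a(t) = 9·cos(3·t). Integrando la aceleración y usando la condición inicial v(0) = 0, obtenemos v(t) = 3·sin(3·t). Usando v(t) = 3·sin(3·t) y sustituyendo t = pi/6, encontramos v = 3.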